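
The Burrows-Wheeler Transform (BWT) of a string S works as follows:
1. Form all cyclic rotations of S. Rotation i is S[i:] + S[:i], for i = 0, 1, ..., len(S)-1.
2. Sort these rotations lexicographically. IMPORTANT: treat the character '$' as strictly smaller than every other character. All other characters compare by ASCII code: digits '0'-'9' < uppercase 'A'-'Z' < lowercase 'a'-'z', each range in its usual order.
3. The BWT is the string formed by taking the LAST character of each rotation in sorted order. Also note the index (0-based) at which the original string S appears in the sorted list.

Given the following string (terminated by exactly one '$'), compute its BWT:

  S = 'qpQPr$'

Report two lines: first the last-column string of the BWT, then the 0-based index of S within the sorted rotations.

All 6 rotations (rotation i = S[i:]+S[:i]):
  rot[0] = qpQPr$
  rot[1] = pQPr$q
  rot[2] = QPr$qp
  rot[3] = Pr$qpQ
  rot[4] = r$qpQP
  rot[5] = $qpQPr
Sorted (with $ < everything):
  sorted[0] = $qpQPr  (last char: 'r')
  sorted[1] = Pr$qpQ  (last char: 'Q')
  sorted[2] = QPr$qp  (last char: 'p')
  sorted[3] = pQPr$q  (last char: 'q')
  sorted[4] = qpQPr$  (last char: '$')
  sorted[5] = r$qpQP  (last char: 'P')
Last column: rQpq$P
Original string S is at sorted index 4

Answer: rQpq$P
4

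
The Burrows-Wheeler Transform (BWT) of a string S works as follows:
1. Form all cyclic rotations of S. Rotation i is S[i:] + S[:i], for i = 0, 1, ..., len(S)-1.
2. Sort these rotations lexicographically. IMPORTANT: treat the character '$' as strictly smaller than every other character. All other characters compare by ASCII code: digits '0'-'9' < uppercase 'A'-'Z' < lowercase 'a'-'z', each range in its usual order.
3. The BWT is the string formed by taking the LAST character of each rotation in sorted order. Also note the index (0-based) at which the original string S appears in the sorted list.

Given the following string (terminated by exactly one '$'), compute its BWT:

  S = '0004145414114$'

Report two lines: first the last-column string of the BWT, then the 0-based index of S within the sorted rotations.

Answer: 4$004144115014
1

Derivation:
All 14 rotations (rotation i = S[i:]+S[:i]):
  rot[0] = 0004145414114$
  rot[1] = 004145414114$0
  rot[2] = 04145414114$00
  rot[3] = 4145414114$000
  rot[4] = 145414114$0004
  rot[5] = 45414114$00041
  rot[6] = 5414114$000414
  rot[7] = 414114$0004145
  rot[8] = 14114$00041454
  rot[9] = 4114$000414541
  rot[10] = 114$0004145414
  rot[11] = 14$00041454141
  rot[12] = 4$000414541411
  rot[13] = $0004145414114
Sorted (with $ < everything):
  sorted[0] = $0004145414114  (last char: '4')
  sorted[1] = 0004145414114$  (last char: '$')
  sorted[2] = 004145414114$0  (last char: '0')
  sorted[3] = 04145414114$00  (last char: '0')
  sorted[4] = 114$0004145414  (last char: '4')
  sorted[5] = 14$00041454141  (last char: '1')
  sorted[6] = 14114$00041454  (last char: '4')
  sorted[7] = 145414114$0004  (last char: '4')
  sorted[8] = 4$000414541411  (last char: '1')
  sorted[9] = 4114$000414541  (last char: '1')
  sorted[10] = 414114$0004145  (last char: '5')
  sorted[11] = 4145414114$000  (last char: '0')
  sorted[12] = 45414114$00041  (last char: '1')
  sorted[13] = 5414114$000414  (last char: '4')
Last column: 4$004144115014
Original string S is at sorted index 1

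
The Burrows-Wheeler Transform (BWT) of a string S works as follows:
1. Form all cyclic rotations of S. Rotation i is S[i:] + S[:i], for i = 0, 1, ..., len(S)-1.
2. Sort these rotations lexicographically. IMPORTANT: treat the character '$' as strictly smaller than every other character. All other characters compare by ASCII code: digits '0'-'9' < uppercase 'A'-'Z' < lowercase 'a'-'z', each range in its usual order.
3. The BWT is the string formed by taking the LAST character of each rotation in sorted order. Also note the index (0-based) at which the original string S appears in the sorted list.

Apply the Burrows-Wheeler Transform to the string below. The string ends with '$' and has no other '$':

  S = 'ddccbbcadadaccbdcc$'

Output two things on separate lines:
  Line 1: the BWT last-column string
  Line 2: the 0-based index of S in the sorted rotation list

All 19 rotations (rotation i = S[i:]+S[:i]):
  rot[0] = ddccbbcadadaccbdcc$
  rot[1] = dccbbcadadaccbdcc$d
  rot[2] = ccbbcadadaccbdcc$dd
  rot[3] = cbbcadadaccbdcc$ddc
  rot[4] = bbcadadaccbdcc$ddcc
  rot[5] = bcadadaccbdcc$ddccb
  rot[6] = cadadaccbdcc$ddccbb
  rot[7] = adadaccbdcc$ddccbbc
  rot[8] = dadaccbdcc$ddccbbca
  rot[9] = adaccbdcc$ddccbbcad
  rot[10] = daccbdcc$ddccbbcada
  rot[11] = accbdcc$ddccbbcadad
  rot[12] = ccbdcc$ddccbbcadada
  rot[13] = cbdcc$ddccbbcadadac
  rot[14] = bdcc$ddccbbcadadacc
  rot[15] = dcc$ddccbbcadadaccb
  rot[16] = cc$ddccbbcadadaccbd
  rot[17] = c$ddccbbcadadaccbdc
  rot[18] = $ddccbbcadadaccbdcc
Sorted (with $ < everything):
  sorted[0] = $ddccbbcadadaccbdcc  (last char: 'c')
  sorted[1] = accbdcc$ddccbbcadad  (last char: 'd')
  sorted[2] = adaccbdcc$ddccbbcad  (last char: 'd')
  sorted[3] = adadaccbdcc$ddccbbc  (last char: 'c')
  sorted[4] = bbcadadaccbdcc$ddcc  (last char: 'c')
  sorted[5] = bcadadaccbdcc$ddccb  (last char: 'b')
  sorted[6] = bdcc$ddccbbcadadacc  (last char: 'c')
  sorted[7] = c$ddccbbcadadaccbdc  (last char: 'c')
  sorted[8] = cadadaccbdcc$ddccbb  (last char: 'b')
  sorted[9] = cbbcadadaccbdcc$ddc  (last char: 'c')
  sorted[10] = cbdcc$ddccbbcadadac  (last char: 'c')
  sorted[11] = cc$ddccbbcadadaccbd  (last char: 'd')
  sorted[12] = ccbbcadadaccbdcc$dd  (last char: 'd')
  sorted[13] = ccbdcc$ddccbbcadada  (last char: 'a')
  sorted[14] = daccbdcc$ddccbbcada  (last char: 'a')
  sorted[15] = dadaccbdcc$ddccbbca  (last char: 'a')
  sorted[16] = dcc$ddccbbcadadaccb  (last char: 'b')
  sorted[17] = dccbbcadadaccbdcc$d  (last char: 'd')
  sorted[18] = ddccbbcadadaccbdcc$  (last char: '$')
Last column: cddccbccbccddaaabd$
Original string S is at sorted index 18

Answer: cddccbccbccddaaabd$
18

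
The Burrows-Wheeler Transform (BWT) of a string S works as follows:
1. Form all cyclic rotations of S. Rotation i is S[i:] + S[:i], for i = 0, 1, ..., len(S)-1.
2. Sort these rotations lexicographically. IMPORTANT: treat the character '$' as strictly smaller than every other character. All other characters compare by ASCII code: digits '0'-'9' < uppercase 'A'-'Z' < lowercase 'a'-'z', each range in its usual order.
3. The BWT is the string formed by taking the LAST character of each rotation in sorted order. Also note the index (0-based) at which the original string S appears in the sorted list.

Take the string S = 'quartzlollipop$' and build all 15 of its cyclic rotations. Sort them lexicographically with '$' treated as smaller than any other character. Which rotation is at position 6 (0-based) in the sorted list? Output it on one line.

Answer: ollipop$quartzl

Derivation:
All 15 rotations (rotation i = S[i:]+S[:i]):
  rot[0] = quartzlollipop$
  rot[1] = uartzlollipop$q
  rot[2] = artzlollipop$qu
  rot[3] = rtzlollipop$qua
  rot[4] = tzlollipop$quar
  rot[5] = zlollipop$quart
  rot[6] = lollipop$quartz
  rot[7] = ollipop$quartzl
  rot[8] = llipop$quartzlo
  rot[9] = lipop$quartzlol
  rot[10] = ipop$quartzloll
  rot[11] = pop$quartzlolli
  rot[12] = op$quartzlollip
  rot[13] = p$quartzlollipo
  rot[14] = $quartzlollipop
Sorted (with $ < everything):
  sorted[0] = $quartzlollipop
  sorted[1] = artzlollipop$qu
  sorted[2] = ipop$quartzloll
  sorted[3] = lipop$quartzlol
  sorted[4] = llipop$quartzlo
  sorted[5] = lollipop$quartz
  sorted[6] = ollipop$quartzl
  sorted[7] = op$quartzlollip
  sorted[8] = p$quartzlollipo
  sorted[9] = pop$quartzlolli
  sorted[10] = quartzlollipop$
  sorted[11] = rtzlollipop$qua
  sorted[12] = tzlollipop$quar
  sorted[13] = uartzlollipop$q
  sorted[14] = zlollipop$quart
sorted[6] = ollipop$quartzl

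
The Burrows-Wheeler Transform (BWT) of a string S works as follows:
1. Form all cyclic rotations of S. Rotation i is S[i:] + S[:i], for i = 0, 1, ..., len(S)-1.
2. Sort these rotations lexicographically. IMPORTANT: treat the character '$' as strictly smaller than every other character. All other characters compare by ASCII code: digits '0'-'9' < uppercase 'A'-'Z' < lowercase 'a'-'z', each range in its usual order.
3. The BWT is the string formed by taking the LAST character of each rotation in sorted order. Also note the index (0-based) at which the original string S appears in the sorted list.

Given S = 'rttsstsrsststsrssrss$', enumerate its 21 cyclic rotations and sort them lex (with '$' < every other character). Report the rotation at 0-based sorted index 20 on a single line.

Answer: ttsstsrsststsrssrss$r

Derivation:
All 21 rotations (rotation i = S[i:]+S[:i]):
  rot[0] = rttsstsrsststsrssrss$
  rot[1] = ttsstsrsststsrssrss$r
  rot[2] = tsstsrsststsrssrss$rt
  rot[3] = sstsrsststsrssrss$rtt
  rot[4] = stsrsststsrssrss$rtts
  rot[5] = tsrsststsrssrss$rttss
  rot[6] = srsststsrssrss$rttsst
  rot[7] = rsststsrssrss$rttssts
  rot[8] = sststsrssrss$rttsstsr
  rot[9] = ststsrssrss$rttsstsrs
  rot[10] = tstsrssrss$rttsstsrss
  rot[11] = stsrssrss$rttsstsrsst
  rot[12] = tsrssrss$rttsstsrssts
  rot[13] = srssrss$rttsstsrsstst
  rot[14] = rssrss$rttsstsrsststs
  rot[15] = ssrss$rttsstsrsststsr
  rot[16] = srss$rttsstsrsststsrs
  rot[17] = rss$rttsstsrsststsrss
  rot[18] = ss$rttsstsrsststsrssr
  rot[19] = s$rttsstsrsststsrssrs
  rot[20] = $rttsstsrsststsrssrss
Sorted (with $ < everything):
  sorted[0] = $rttsstsrsststsrssrss
  sorted[1] = rss$rttsstsrsststsrss
  sorted[2] = rssrss$rttsstsrsststs
  sorted[3] = rsststsrssrss$rttssts
  sorted[4] = rttsstsrsststsrssrss$
  sorted[5] = s$rttsstsrsststsrssrs
  sorted[6] = srss$rttsstsrsststsrs
  sorted[7] = srssrss$rttsstsrsstst
  sorted[8] = srsststsrssrss$rttsst
  sorted[9] = ss$rttsstsrsststsrssr
  sorted[10] = ssrss$rttsstsrsststsr
  sorted[11] = sstsrsststsrssrss$rtt
  sorted[12] = sststsrssrss$rttsstsr
  sorted[13] = stsrssrss$rttsstsrsst
  sorted[14] = stsrsststsrssrss$rtts
  sorted[15] = ststsrssrss$rttsstsrs
  sorted[16] = tsrssrss$rttsstsrssts
  sorted[17] = tsrsststsrssrss$rttss
  sorted[18] = tsstsrsststsrssrss$rt
  sorted[19] = tstsrssrss$rttsstsrss
  sorted[20] = ttsstsrsststsrssrss$r
sorted[20] = ttsstsrsststsrssrss$r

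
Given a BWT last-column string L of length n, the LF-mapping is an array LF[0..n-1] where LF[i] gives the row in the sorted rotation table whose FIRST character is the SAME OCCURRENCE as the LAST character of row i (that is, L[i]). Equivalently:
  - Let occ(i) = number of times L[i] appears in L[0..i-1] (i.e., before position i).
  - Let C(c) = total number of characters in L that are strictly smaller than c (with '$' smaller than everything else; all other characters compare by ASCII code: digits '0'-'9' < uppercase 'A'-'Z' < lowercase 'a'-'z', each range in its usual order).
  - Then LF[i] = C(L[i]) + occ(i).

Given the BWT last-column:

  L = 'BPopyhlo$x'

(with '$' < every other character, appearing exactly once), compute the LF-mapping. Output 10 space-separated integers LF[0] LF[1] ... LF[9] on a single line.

Answer: 1 2 5 7 9 3 4 6 0 8

Derivation:
Char counts: '$':1, 'B':1, 'P':1, 'h':1, 'l':1, 'o':2, 'p':1, 'x':1, 'y':1
C (first-col start): C('$')=0, C('B')=1, C('P')=2, C('h')=3, C('l')=4, C('o')=5, C('p')=7, C('x')=8, C('y')=9
L[0]='B': occ=0, LF[0]=C('B')+0=1+0=1
L[1]='P': occ=0, LF[1]=C('P')+0=2+0=2
L[2]='o': occ=0, LF[2]=C('o')+0=5+0=5
L[3]='p': occ=0, LF[3]=C('p')+0=7+0=7
L[4]='y': occ=0, LF[4]=C('y')+0=9+0=9
L[5]='h': occ=0, LF[5]=C('h')+0=3+0=3
L[6]='l': occ=0, LF[6]=C('l')+0=4+0=4
L[7]='o': occ=1, LF[7]=C('o')+1=5+1=6
L[8]='$': occ=0, LF[8]=C('$')+0=0+0=0
L[9]='x': occ=0, LF[9]=C('x')+0=8+0=8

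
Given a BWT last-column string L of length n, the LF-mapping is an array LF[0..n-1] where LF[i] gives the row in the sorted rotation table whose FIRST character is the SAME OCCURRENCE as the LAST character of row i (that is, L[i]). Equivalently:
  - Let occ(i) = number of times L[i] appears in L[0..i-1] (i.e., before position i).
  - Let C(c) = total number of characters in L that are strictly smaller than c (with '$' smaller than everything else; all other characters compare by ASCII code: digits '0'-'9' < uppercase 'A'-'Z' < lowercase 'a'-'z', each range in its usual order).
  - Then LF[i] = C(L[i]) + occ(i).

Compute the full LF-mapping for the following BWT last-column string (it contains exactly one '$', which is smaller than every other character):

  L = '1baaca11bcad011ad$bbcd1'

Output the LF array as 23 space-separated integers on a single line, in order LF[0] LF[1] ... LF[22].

Answer: 2 13 8 9 17 10 3 4 14 18 11 20 1 5 6 12 21 0 15 16 19 22 7

Derivation:
Char counts: '$':1, '0':1, '1':6, 'a':5, 'b':4, 'c':3, 'd':3
C (first-col start): C('$')=0, C('0')=1, C('1')=2, C('a')=8, C('b')=13, C('c')=17, C('d')=20
L[0]='1': occ=0, LF[0]=C('1')+0=2+0=2
L[1]='b': occ=0, LF[1]=C('b')+0=13+0=13
L[2]='a': occ=0, LF[2]=C('a')+0=8+0=8
L[3]='a': occ=1, LF[3]=C('a')+1=8+1=9
L[4]='c': occ=0, LF[4]=C('c')+0=17+0=17
L[5]='a': occ=2, LF[5]=C('a')+2=8+2=10
L[6]='1': occ=1, LF[6]=C('1')+1=2+1=3
L[7]='1': occ=2, LF[7]=C('1')+2=2+2=4
L[8]='b': occ=1, LF[8]=C('b')+1=13+1=14
L[9]='c': occ=1, LF[9]=C('c')+1=17+1=18
L[10]='a': occ=3, LF[10]=C('a')+3=8+3=11
L[11]='d': occ=0, LF[11]=C('d')+0=20+0=20
L[12]='0': occ=0, LF[12]=C('0')+0=1+0=1
L[13]='1': occ=3, LF[13]=C('1')+3=2+3=5
L[14]='1': occ=4, LF[14]=C('1')+4=2+4=6
L[15]='a': occ=4, LF[15]=C('a')+4=8+4=12
L[16]='d': occ=1, LF[16]=C('d')+1=20+1=21
L[17]='$': occ=0, LF[17]=C('$')+0=0+0=0
L[18]='b': occ=2, LF[18]=C('b')+2=13+2=15
L[19]='b': occ=3, LF[19]=C('b')+3=13+3=16
L[20]='c': occ=2, LF[20]=C('c')+2=17+2=19
L[21]='d': occ=2, LF[21]=C('d')+2=20+2=22
L[22]='1': occ=5, LF[22]=C('1')+5=2+5=7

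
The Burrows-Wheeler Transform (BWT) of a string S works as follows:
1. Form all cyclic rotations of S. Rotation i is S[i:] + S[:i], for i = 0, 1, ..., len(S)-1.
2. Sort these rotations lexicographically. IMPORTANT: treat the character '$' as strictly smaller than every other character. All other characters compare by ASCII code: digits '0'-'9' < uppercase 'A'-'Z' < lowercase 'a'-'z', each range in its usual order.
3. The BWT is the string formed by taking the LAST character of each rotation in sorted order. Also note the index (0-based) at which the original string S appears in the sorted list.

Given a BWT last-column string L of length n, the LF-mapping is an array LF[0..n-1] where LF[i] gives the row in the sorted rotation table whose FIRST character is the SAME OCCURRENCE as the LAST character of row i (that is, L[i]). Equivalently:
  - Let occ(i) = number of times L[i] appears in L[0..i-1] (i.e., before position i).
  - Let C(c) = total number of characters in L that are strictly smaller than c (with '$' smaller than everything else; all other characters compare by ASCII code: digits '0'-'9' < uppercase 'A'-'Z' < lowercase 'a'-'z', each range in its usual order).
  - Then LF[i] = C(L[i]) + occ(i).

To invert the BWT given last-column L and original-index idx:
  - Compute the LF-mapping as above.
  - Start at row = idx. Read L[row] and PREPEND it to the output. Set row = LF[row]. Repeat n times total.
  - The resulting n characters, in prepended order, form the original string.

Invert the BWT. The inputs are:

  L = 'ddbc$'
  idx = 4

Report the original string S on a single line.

Answer: dbcd$

Derivation:
LF mapping: 3 4 1 2 0
Walk LF starting at row 4, prepending L[row]:
  step 1: row=4, L[4]='$', prepend. Next row=LF[4]=0
  step 2: row=0, L[0]='d', prepend. Next row=LF[0]=3
  step 3: row=3, L[3]='c', prepend. Next row=LF[3]=2
  step 4: row=2, L[2]='b', prepend. Next row=LF[2]=1
  step 5: row=1, L[1]='d', prepend. Next row=LF[1]=4
Reversed output: dbcd$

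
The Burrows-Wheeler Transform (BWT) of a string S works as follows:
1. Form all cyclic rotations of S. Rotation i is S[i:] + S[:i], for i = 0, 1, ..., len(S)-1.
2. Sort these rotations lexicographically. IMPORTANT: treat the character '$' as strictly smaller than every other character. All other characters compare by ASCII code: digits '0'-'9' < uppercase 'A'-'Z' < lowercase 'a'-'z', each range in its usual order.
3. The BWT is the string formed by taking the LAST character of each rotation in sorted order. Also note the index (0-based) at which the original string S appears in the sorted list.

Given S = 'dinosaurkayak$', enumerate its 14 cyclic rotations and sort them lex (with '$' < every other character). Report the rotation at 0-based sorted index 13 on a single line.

All 14 rotations (rotation i = S[i:]+S[:i]):
  rot[0] = dinosaurkayak$
  rot[1] = inosaurkayak$d
  rot[2] = nosaurkayak$di
  rot[3] = osaurkayak$din
  rot[4] = saurkayak$dino
  rot[5] = aurkayak$dinos
  rot[6] = urkayak$dinosa
  rot[7] = rkayak$dinosau
  rot[8] = kayak$dinosaur
  rot[9] = ayak$dinosaurk
  rot[10] = yak$dinosaurka
  rot[11] = ak$dinosaurkay
  rot[12] = k$dinosaurkaya
  rot[13] = $dinosaurkayak
Sorted (with $ < everything):
  sorted[0] = $dinosaurkayak
  sorted[1] = ak$dinosaurkay
  sorted[2] = aurkayak$dinos
  sorted[3] = ayak$dinosaurk
  sorted[4] = dinosaurkayak$
  sorted[5] = inosaurkayak$d
  sorted[6] = k$dinosaurkaya
  sorted[7] = kayak$dinosaur
  sorted[8] = nosaurkayak$di
  sorted[9] = osaurkayak$din
  sorted[10] = rkayak$dinosau
  sorted[11] = saurkayak$dino
  sorted[12] = urkayak$dinosa
  sorted[13] = yak$dinosaurka
sorted[13] = yak$dinosaurka

Answer: yak$dinosaurka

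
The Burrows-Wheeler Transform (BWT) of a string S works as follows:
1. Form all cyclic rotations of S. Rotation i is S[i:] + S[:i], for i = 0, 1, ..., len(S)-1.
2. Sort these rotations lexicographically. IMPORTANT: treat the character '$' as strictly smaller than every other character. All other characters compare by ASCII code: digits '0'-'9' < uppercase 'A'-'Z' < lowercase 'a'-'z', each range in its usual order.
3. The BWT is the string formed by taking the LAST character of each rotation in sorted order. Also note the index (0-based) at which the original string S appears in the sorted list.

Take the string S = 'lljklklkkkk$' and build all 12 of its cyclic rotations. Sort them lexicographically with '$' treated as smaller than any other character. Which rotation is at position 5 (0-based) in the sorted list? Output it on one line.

Answer: kkkk$lljklkl

Derivation:
All 12 rotations (rotation i = S[i:]+S[:i]):
  rot[0] = lljklklkkkk$
  rot[1] = ljklklkkkk$l
  rot[2] = jklklkkkk$ll
  rot[3] = klklkkkk$llj
  rot[4] = lklkkkk$lljk
  rot[5] = klkkkk$lljkl
  rot[6] = lkkkk$lljklk
  rot[7] = kkkk$lljklkl
  rot[8] = kkk$lljklklk
  rot[9] = kk$lljklklkk
  rot[10] = k$lljklklkkk
  rot[11] = $lljklklkkkk
Sorted (with $ < everything):
  sorted[0] = $lljklklkkkk
  sorted[1] = jklklkkkk$ll
  sorted[2] = k$lljklklkkk
  sorted[3] = kk$lljklklkk
  sorted[4] = kkk$lljklklk
  sorted[5] = kkkk$lljklkl
  sorted[6] = klkkkk$lljkl
  sorted[7] = klklkkkk$llj
  sorted[8] = ljklklkkkk$l
  sorted[9] = lkkkk$lljklk
  sorted[10] = lklkkkk$lljk
  sorted[11] = lljklklkkkk$
sorted[5] = kkkk$lljklkl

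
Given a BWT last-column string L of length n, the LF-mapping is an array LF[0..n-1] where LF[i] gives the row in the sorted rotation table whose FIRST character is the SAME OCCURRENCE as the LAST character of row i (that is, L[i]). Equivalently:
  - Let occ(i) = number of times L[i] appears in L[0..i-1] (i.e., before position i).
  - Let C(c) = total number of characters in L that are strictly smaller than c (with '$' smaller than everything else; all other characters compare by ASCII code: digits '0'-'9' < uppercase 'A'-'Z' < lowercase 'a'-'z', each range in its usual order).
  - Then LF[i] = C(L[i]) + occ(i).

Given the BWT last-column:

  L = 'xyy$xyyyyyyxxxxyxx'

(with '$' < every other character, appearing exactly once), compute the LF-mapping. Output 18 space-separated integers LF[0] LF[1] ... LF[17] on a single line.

Answer: 1 9 10 0 2 11 12 13 14 15 16 3 4 5 6 17 7 8

Derivation:
Char counts: '$':1, 'x':8, 'y':9
C (first-col start): C('$')=0, C('x')=1, C('y')=9
L[0]='x': occ=0, LF[0]=C('x')+0=1+0=1
L[1]='y': occ=0, LF[1]=C('y')+0=9+0=9
L[2]='y': occ=1, LF[2]=C('y')+1=9+1=10
L[3]='$': occ=0, LF[3]=C('$')+0=0+0=0
L[4]='x': occ=1, LF[4]=C('x')+1=1+1=2
L[5]='y': occ=2, LF[5]=C('y')+2=9+2=11
L[6]='y': occ=3, LF[6]=C('y')+3=9+3=12
L[7]='y': occ=4, LF[7]=C('y')+4=9+4=13
L[8]='y': occ=5, LF[8]=C('y')+5=9+5=14
L[9]='y': occ=6, LF[9]=C('y')+6=9+6=15
L[10]='y': occ=7, LF[10]=C('y')+7=9+7=16
L[11]='x': occ=2, LF[11]=C('x')+2=1+2=3
L[12]='x': occ=3, LF[12]=C('x')+3=1+3=4
L[13]='x': occ=4, LF[13]=C('x')+4=1+4=5
L[14]='x': occ=5, LF[14]=C('x')+5=1+5=6
L[15]='y': occ=8, LF[15]=C('y')+8=9+8=17
L[16]='x': occ=6, LF[16]=C('x')+6=1+6=7
L[17]='x': occ=7, LF[17]=C('x')+7=1+7=8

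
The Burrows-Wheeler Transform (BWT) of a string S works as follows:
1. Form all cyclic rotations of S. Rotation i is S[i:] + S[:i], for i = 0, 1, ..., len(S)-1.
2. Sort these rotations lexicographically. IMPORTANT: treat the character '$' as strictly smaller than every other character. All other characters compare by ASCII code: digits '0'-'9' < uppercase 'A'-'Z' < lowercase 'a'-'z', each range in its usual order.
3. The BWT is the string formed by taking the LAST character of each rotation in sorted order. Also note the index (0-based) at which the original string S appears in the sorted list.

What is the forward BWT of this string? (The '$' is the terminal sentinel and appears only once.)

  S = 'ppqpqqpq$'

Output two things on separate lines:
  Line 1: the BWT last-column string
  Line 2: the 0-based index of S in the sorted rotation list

All 9 rotations (rotation i = S[i:]+S[:i]):
  rot[0] = ppqpqqpq$
  rot[1] = pqpqqpq$p
  rot[2] = qpqqpq$pp
  rot[3] = pqqpq$ppq
  rot[4] = qqpq$ppqp
  rot[5] = qpq$ppqpq
  rot[6] = pq$ppqpqq
  rot[7] = q$ppqpqqp
  rot[8] = $ppqpqqpq
Sorted (with $ < everything):
  sorted[0] = $ppqpqqpq  (last char: 'q')
  sorted[1] = ppqpqqpq$  (last char: '$')
  sorted[2] = pq$ppqpqq  (last char: 'q')
  sorted[3] = pqpqqpq$p  (last char: 'p')
  sorted[4] = pqqpq$ppq  (last char: 'q')
  sorted[5] = q$ppqpqqp  (last char: 'p')
  sorted[6] = qpq$ppqpq  (last char: 'q')
  sorted[7] = qpqqpq$pp  (last char: 'p')
  sorted[8] = qqpq$ppqp  (last char: 'p')
Last column: q$qpqpqpp
Original string S is at sorted index 1

Answer: q$qpqpqpp
1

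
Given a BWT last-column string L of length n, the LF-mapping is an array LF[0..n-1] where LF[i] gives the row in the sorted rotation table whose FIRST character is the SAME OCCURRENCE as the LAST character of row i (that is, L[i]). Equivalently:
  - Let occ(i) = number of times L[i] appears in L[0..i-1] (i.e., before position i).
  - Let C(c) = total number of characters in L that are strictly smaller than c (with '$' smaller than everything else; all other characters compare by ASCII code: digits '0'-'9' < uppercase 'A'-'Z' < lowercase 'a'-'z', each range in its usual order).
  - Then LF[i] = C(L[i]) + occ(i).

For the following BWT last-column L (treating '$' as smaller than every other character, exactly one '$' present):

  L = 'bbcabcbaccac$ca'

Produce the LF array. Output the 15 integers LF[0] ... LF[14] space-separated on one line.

Char counts: '$':1, 'a':4, 'b':4, 'c':6
C (first-col start): C('$')=0, C('a')=1, C('b')=5, C('c')=9
L[0]='b': occ=0, LF[0]=C('b')+0=5+0=5
L[1]='b': occ=1, LF[1]=C('b')+1=5+1=6
L[2]='c': occ=0, LF[2]=C('c')+0=9+0=9
L[3]='a': occ=0, LF[3]=C('a')+0=1+0=1
L[4]='b': occ=2, LF[4]=C('b')+2=5+2=7
L[5]='c': occ=1, LF[5]=C('c')+1=9+1=10
L[6]='b': occ=3, LF[6]=C('b')+3=5+3=8
L[7]='a': occ=1, LF[7]=C('a')+1=1+1=2
L[8]='c': occ=2, LF[8]=C('c')+2=9+2=11
L[9]='c': occ=3, LF[9]=C('c')+3=9+3=12
L[10]='a': occ=2, LF[10]=C('a')+2=1+2=3
L[11]='c': occ=4, LF[11]=C('c')+4=9+4=13
L[12]='$': occ=0, LF[12]=C('$')+0=0+0=0
L[13]='c': occ=5, LF[13]=C('c')+5=9+5=14
L[14]='a': occ=3, LF[14]=C('a')+3=1+3=4

Answer: 5 6 9 1 7 10 8 2 11 12 3 13 0 14 4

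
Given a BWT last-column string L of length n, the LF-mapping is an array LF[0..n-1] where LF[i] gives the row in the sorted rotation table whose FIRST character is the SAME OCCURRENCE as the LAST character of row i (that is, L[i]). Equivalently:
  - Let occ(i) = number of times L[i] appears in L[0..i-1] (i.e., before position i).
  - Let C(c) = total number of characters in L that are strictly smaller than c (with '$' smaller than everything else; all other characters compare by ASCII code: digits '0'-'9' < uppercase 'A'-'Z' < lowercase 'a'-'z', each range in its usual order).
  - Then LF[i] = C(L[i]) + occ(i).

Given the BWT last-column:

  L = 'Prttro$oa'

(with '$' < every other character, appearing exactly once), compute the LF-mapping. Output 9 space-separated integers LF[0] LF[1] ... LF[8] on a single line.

Char counts: '$':1, 'P':1, 'a':1, 'o':2, 'r':2, 't':2
C (first-col start): C('$')=0, C('P')=1, C('a')=2, C('o')=3, C('r')=5, C('t')=7
L[0]='P': occ=0, LF[0]=C('P')+0=1+0=1
L[1]='r': occ=0, LF[1]=C('r')+0=5+0=5
L[2]='t': occ=0, LF[2]=C('t')+0=7+0=7
L[3]='t': occ=1, LF[3]=C('t')+1=7+1=8
L[4]='r': occ=1, LF[4]=C('r')+1=5+1=6
L[5]='o': occ=0, LF[5]=C('o')+0=3+0=3
L[6]='$': occ=0, LF[6]=C('$')+0=0+0=0
L[7]='o': occ=1, LF[7]=C('o')+1=3+1=4
L[8]='a': occ=0, LF[8]=C('a')+0=2+0=2

Answer: 1 5 7 8 6 3 0 4 2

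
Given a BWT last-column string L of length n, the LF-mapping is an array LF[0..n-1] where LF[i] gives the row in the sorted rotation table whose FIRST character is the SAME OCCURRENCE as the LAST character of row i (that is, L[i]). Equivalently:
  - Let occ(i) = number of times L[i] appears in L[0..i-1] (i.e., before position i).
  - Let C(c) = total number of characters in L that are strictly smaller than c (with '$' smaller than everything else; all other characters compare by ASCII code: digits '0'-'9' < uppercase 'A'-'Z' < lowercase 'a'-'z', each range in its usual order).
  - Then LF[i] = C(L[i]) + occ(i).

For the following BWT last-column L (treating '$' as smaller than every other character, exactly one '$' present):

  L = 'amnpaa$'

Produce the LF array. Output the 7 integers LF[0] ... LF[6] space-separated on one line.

Char counts: '$':1, 'a':3, 'm':1, 'n':1, 'p':1
C (first-col start): C('$')=0, C('a')=1, C('m')=4, C('n')=5, C('p')=6
L[0]='a': occ=0, LF[0]=C('a')+0=1+0=1
L[1]='m': occ=0, LF[1]=C('m')+0=4+0=4
L[2]='n': occ=0, LF[2]=C('n')+0=5+0=5
L[3]='p': occ=0, LF[3]=C('p')+0=6+0=6
L[4]='a': occ=1, LF[4]=C('a')+1=1+1=2
L[5]='a': occ=2, LF[5]=C('a')+2=1+2=3
L[6]='$': occ=0, LF[6]=C('$')+0=0+0=0

Answer: 1 4 5 6 2 3 0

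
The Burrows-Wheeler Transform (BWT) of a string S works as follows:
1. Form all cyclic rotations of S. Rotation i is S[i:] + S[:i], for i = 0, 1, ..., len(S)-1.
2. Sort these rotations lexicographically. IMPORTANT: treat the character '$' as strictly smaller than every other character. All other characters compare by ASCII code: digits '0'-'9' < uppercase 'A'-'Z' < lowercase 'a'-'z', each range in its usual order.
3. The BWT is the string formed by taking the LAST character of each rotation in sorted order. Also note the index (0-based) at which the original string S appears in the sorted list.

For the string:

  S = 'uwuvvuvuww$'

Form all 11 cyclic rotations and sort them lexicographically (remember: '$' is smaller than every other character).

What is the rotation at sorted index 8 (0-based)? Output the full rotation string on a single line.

Answer: w$uwuvvuvuw

Derivation:
All 11 rotations (rotation i = S[i:]+S[:i]):
  rot[0] = uwuvvuvuww$
  rot[1] = wuvvuvuww$u
  rot[2] = uvvuvuww$uw
  rot[3] = vvuvuww$uwu
  rot[4] = vuvuww$uwuv
  rot[5] = uvuww$uwuvv
  rot[6] = vuww$uwuvvu
  rot[7] = uww$uwuvvuv
  rot[8] = ww$uwuvvuvu
  rot[9] = w$uwuvvuvuw
  rot[10] = $uwuvvuvuww
Sorted (with $ < everything):
  sorted[0] = $uwuvvuvuww
  sorted[1] = uvuww$uwuvv
  sorted[2] = uvvuvuww$uw
  sorted[3] = uwuvvuvuww$
  sorted[4] = uww$uwuvvuv
  sorted[5] = vuvuww$uwuv
  sorted[6] = vuww$uwuvvu
  sorted[7] = vvuvuww$uwu
  sorted[8] = w$uwuvvuvuw
  sorted[9] = wuvvuvuww$u
  sorted[10] = ww$uwuvvuvu
sorted[8] = w$uwuvvuvuw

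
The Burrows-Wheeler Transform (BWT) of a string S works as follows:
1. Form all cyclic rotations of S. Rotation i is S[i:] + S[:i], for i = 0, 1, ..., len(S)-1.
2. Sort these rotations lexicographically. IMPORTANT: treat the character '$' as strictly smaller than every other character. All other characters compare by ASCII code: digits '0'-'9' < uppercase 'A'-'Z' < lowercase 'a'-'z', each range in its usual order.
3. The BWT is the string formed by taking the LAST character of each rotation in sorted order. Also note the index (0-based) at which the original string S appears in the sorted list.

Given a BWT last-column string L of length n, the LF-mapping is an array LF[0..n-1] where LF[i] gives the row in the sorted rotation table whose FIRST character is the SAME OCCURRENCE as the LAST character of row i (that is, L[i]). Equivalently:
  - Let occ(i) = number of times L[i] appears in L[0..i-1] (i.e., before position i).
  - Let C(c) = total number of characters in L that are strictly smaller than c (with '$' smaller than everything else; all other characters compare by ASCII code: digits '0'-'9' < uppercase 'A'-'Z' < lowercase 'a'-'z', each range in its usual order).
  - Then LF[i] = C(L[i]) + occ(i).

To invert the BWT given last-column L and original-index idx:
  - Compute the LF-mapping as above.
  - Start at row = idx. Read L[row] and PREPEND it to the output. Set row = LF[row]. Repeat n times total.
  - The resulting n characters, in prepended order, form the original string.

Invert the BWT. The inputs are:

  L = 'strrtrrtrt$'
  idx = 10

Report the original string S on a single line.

LF mapping: 6 7 1 2 8 3 4 9 5 10 0
Walk LF starting at row 10, prepending L[row]:
  step 1: row=10, L[10]='$', prepend. Next row=LF[10]=0
  step 2: row=0, L[0]='s', prepend. Next row=LF[0]=6
  step 3: row=6, L[6]='r', prepend. Next row=LF[6]=4
  step 4: row=4, L[4]='t', prepend. Next row=LF[4]=8
  step 5: row=8, L[8]='r', prepend. Next row=LF[8]=5
  step 6: row=5, L[5]='r', prepend. Next row=LF[5]=3
  step 7: row=3, L[3]='r', prepend. Next row=LF[3]=2
  step 8: row=2, L[2]='r', prepend. Next row=LF[2]=1
  step 9: row=1, L[1]='t', prepend. Next row=LF[1]=7
  step 10: row=7, L[7]='t', prepend. Next row=LF[7]=9
  step 11: row=9, L[9]='t', prepend. Next row=LF[9]=10
Reversed output: tttrrrrtrs$

Answer: tttrrrrtrs$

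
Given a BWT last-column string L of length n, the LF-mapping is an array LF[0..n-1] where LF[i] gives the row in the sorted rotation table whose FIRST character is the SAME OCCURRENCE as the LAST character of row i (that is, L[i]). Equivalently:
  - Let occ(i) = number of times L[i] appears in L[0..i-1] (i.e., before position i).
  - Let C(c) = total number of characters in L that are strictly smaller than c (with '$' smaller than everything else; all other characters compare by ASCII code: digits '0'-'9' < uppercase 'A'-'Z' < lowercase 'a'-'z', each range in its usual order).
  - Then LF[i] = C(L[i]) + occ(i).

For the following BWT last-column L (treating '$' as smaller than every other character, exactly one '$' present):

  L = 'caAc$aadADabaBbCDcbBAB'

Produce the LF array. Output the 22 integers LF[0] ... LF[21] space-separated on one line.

Answer: 18 10 1 19 0 11 12 21 2 8 13 15 14 4 16 7 9 20 17 5 3 6

Derivation:
Char counts: '$':1, 'A':3, 'B':3, 'C':1, 'D':2, 'a':5, 'b':3, 'c':3, 'd':1
C (first-col start): C('$')=0, C('A')=1, C('B')=4, C('C')=7, C('D')=8, C('a')=10, C('b')=15, C('c')=18, C('d')=21
L[0]='c': occ=0, LF[0]=C('c')+0=18+0=18
L[1]='a': occ=0, LF[1]=C('a')+0=10+0=10
L[2]='A': occ=0, LF[2]=C('A')+0=1+0=1
L[3]='c': occ=1, LF[3]=C('c')+1=18+1=19
L[4]='$': occ=0, LF[4]=C('$')+0=0+0=0
L[5]='a': occ=1, LF[5]=C('a')+1=10+1=11
L[6]='a': occ=2, LF[6]=C('a')+2=10+2=12
L[7]='d': occ=0, LF[7]=C('d')+0=21+0=21
L[8]='A': occ=1, LF[8]=C('A')+1=1+1=2
L[9]='D': occ=0, LF[9]=C('D')+0=8+0=8
L[10]='a': occ=3, LF[10]=C('a')+3=10+3=13
L[11]='b': occ=0, LF[11]=C('b')+0=15+0=15
L[12]='a': occ=4, LF[12]=C('a')+4=10+4=14
L[13]='B': occ=0, LF[13]=C('B')+0=4+0=4
L[14]='b': occ=1, LF[14]=C('b')+1=15+1=16
L[15]='C': occ=0, LF[15]=C('C')+0=7+0=7
L[16]='D': occ=1, LF[16]=C('D')+1=8+1=9
L[17]='c': occ=2, LF[17]=C('c')+2=18+2=20
L[18]='b': occ=2, LF[18]=C('b')+2=15+2=17
L[19]='B': occ=1, LF[19]=C('B')+1=4+1=5
L[20]='A': occ=2, LF[20]=C('A')+2=1+2=3
L[21]='B': occ=2, LF[21]=C('B')+2=4+2=6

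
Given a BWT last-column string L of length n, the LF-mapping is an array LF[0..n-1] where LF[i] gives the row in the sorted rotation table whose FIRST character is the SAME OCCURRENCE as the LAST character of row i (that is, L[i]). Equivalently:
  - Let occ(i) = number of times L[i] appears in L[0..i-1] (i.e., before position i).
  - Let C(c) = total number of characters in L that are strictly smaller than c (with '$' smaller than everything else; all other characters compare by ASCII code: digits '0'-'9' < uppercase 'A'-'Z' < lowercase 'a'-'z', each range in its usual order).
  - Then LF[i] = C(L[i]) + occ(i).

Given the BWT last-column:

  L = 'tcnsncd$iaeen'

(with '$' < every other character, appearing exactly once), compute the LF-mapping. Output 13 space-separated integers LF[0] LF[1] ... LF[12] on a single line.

Answer: 12 2 8 11 9 3 4 0 7 1 5 6 10

Derivation:
Char counts: '$':1, 'a':1, 'c':2, 'd':1, 'e':2, 'i':1, 'n':3, 's':1, 't':1
C (first-col start): C('$')=0, C('a')=1, C('c')=2, C('d')=4, C('e')=5, C('i')=7, C('n')=8, C('s')=11, C('t')=12
L[0]='t': occ=0, LF[0]=C('t')+0=12+0=12
L[1]='c': occ=0, LF[1]=C('c')+0=2+0=2
L[2]='n': occ=0, LF[2]=C('n')+0=8+0=8
L[3]='s': occ=0, LF[3]=C('s')+0=11+0=11
L[4]='n': occ=1, LF[4]=C('n')+1=8+1=9
L[5]='c': occ=1, LF[5]=C('c')+1=2+1=3
L[6]='d': occ=0, LF[6]=C('d')+0=4+0=4
L[7]='$': occ=0, LF[7]=C('$')+0=0+0=0
L[8]='i': occ=0, LF[8]=C('i')+0=7+0=7
L[9]='a': occ=0, LF[9]=C('a')+0=1+0=1
L[10]='e': occ=0, LF[10]=C('e')+0=5+0=5
L[11]='e': occ=1, LF[11]=C('e')+1=5+1=6
L[12]='n': occ=2, LF[12]=C('n')+2=8+2=10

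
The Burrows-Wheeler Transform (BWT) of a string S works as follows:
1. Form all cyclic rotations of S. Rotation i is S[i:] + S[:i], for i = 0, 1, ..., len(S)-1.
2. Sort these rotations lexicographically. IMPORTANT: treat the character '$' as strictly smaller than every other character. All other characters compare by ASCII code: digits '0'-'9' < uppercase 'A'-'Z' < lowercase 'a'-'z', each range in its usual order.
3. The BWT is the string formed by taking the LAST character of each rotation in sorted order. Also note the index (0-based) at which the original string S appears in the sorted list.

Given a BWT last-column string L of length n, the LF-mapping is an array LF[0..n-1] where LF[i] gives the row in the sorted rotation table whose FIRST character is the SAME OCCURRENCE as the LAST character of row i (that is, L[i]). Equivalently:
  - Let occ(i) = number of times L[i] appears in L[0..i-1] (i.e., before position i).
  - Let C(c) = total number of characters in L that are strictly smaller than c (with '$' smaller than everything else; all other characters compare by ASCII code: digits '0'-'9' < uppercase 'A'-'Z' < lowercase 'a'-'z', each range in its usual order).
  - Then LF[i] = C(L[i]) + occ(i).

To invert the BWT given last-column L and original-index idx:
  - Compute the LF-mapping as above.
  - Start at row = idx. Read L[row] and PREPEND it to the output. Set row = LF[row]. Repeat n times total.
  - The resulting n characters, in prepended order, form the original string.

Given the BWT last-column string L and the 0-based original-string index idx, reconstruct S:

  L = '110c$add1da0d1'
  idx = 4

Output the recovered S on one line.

LF mapping: 3 4 1 9 0 7 10 11 5 12 8 2 13 6
Walk LF starting at row 4, prepending L[row]:
  step 1: row=4, L[4]='$', prepend. Next row=LF[4]=0
  step 2: row=0, L[0]='1', prepend. Next row=LF[0]=3
  step 3: row=3, L[3]='c', prepend. Next row=LF[3]=9
  step 4: row=9, L[9]='d', prepend. Next row=LF[9]=12
  step 5: row=12, L[12]='d', prepend. Next row=LF[12]=13
  step 6: row=13, L[13]='1', prepend. Next row=LF[13]=6
  step 7: row=6, L[6]='d', prepend. Next row=LF[6]=10
  step 8: row=10, L[10]='a', prepend. Next row=LF[10]=8
  step 9: row=8, L[8]='1', prepend. Next row=LF[8]=5
  step 10: row=5, L[5]='a', prepend. Next row=LF[5]=7
  step 11: row=7, L[7]='d', prepend. Next row=LF[7]=11
  step 12: row=11, L[11]='0', prepend. Next row=LF[11]=2
  step 13: row=2, L[2]='0', prepend. Next row=LF[2]=1
  step 14: row=1, L[1]='1', prepend. Next row=LF[1]=4
Reversed output: 100da1ad1ddc1$

Answer: 100da1ad1ddc1$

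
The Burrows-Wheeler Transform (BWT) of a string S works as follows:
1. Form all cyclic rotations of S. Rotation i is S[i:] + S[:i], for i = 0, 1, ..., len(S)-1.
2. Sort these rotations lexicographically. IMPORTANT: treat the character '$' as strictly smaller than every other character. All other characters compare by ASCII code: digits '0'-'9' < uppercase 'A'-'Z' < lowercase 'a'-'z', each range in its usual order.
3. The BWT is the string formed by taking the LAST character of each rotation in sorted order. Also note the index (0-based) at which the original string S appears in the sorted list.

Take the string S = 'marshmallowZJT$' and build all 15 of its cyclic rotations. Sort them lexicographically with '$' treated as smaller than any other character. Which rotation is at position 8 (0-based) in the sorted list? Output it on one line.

All 15 rotations (rotation i = S[i:]+S[:i]):
  rot[0] = marshmallowZJT$
  rot[1] = arshmallowZJT$m
  rot[2] = rshmallowZJT$ma
  rot[3] = shmallowZJT$mar
  rot[4] = hmallowZJT$mars
  rot[5] = mallowZJT$marsh
  rot[6] = allowZJT$marshm
  rot[7] = llowZJT$marshma
  rot[8] = lowZJT$marshmal
  rot[9] = owZJT$marshmall
  rot[10] = wZJT$marshmallo
  rot[11] = ZJT$marshmallow
  rot[12] = JT$marshmallowZ
  rot[13] = T$marshmallowZJ
  rot[14] = $marshmallowZJT
Sorted (with $ < everything):
  sorted[0] = $marshmallowZJT
  sorted[1] = JT$marshmallowZ
  sorted[2] = T$marshmallowZJ
  sorted[3] = ZJT$marshmallow
  sorted[4] = allowZJT$marshm
  sorted[5] = arshmallowZJT$m
  sorted[6] = hmallowZJT$mars
  sorted[7] = llowZJT$marshma
  sorted[8] = lowZJT$marshmal
  sorted[9] = mallowZJT$marsh
  sorted[10] = marshmallowZJT$
  sorted[11] = owZJT$marshmall
  sorted[12] = rshmallowZJT$ma
  sorted[13] = shmallowZJT$mar
  sorted[14] = wZJT$marshmallo
sorted[8] = lowZJT$marshmal

Answer: lowZJT$marshmal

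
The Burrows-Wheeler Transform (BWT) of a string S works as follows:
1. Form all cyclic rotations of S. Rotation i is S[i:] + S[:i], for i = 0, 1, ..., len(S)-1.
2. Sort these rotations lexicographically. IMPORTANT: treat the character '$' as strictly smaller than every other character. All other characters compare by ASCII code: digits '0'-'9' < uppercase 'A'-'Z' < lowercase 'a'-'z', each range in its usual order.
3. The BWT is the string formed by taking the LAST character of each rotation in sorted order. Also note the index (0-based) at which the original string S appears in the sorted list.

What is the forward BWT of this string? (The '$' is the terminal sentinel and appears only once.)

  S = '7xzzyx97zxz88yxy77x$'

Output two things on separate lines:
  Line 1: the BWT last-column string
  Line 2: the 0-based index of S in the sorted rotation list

All 20 rotations (rotation i = S[i:]+S[:i]):
  rot[0] = 7xzzyx97zxz88yxy77x$
  rot[1] = xzzyx97zxz88yxy77x$7
  rot[2] = zzyx97zxz88yxy77x$7x
  rot[3] = zyx97zxz88yxy77x$7xz
  rot[4] = yx97zxz88yxy77x$7xzz
  rot[5] = x97zxz88yxy77x$7xzzy
  rot[6] = 97zxz88yxy77x$7xzzyx
  rot[7] = 7zxz88yxy77x$7xzzyx9
  rot[8] = zxz88yxy77x$7xzzyx97
  rot[9] = xz88yxy77x$7xzzyx97z
  rot[10] = z88yxy77x$7xzzyx97zx
  rot[11] = 88yxy77x$7xzzyx97zxz
  rot[12] = 8yxy77x$7xzzyx97zxz8
  rot[13] = yxy77x$7xzzyx97zxz88
  rot[14] = xy77x$7xzzyx97zxz88y
  rot[15] = y77x$7xzzyx97zxz88yx
  rot[16] = 77x$7xzzyx97zxz88yxy
  rot[17] = 7x$7xzzyx97zxz88yxy7
  rot[18] = x$7xzzyx97zxz88yxy77
  rot[19] = $7xzzyx97zxz88yxy77x
Sorted (with $ < everything):
  sorted[0] = $7xzzyx97zxz88yxy77x  (last char: 'x')
  sorted[1] = 77x$7xzzyx97zxz88yxy  (last char: 'y')
  sorted[2] = 7x$7xzzyx97zxz88yxy7  (last char: '7')
  sorted[3] = 7xzzyx97zxz88yxy77x$  (last char: '$')
  sorted[4] = 7zxz88yxy77x$7xzzyx9  (last char: '9')
  sorted[5] = 88yxy77x$7xzzyx97zxz  (last char: 'z')
  sorted[6] = 8yxy77x$7xzzyx97zxz8  (last char: '8')
  sorted[7] = 97zxz88yxy77x$7xzzyx  (last char: 'x')
  sorted[8] = x$7xzzyx97zxz88yxy77  (last char: '7')
  sorted[9] = x97zxz88yxy77x$7xzzy  (last char: 'y')
  sorted[10] = xy77x$7xzzyx97zxz88y  (last char: 'y')
  sorted[11] = xz88yxy77x$7xzzyx97z  (last char: 'z')
  sorted[12] = xzzyx97zxz88yxy77x$7  (last char: '7')
  sorted[13] = y77x$7xzzyx97zxz88yx  (last char: 'x')
  sorted[14] = yx97zxz88yxy77x$7xzz  (last char: 'z')
  sorted[15] = yxy77x$7xzzyx97zxz88  (last char: '8')
  sorted[16] = z88yxy77x$7xzzyx97zx  (last char: 'x')
  sorted[17] = zxz88yxy77x$7xzzyx97  (last char: '7')
  sorted[18] = zyx97zxz88yxy77x$7xz  (last char: 'z')
  sorted[19] = zzyx97zxz88yxy77x$7x  (last char: 'x')
Last column: xy7$9z8x7yyz7xz8x7zx
Original string S is at sorted index 3

Answer: xy7$9z8x7yyz7xz8x7zx
3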